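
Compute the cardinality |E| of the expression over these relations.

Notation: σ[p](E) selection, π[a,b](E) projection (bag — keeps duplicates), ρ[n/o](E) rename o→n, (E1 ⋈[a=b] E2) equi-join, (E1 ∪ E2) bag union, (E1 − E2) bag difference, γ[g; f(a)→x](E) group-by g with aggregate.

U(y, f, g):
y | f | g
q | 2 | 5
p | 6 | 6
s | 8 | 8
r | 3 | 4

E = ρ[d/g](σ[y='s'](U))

Per-node cardinality:
  U → 4
  σ[y='s'](U) → 1
  ρ[d/g](σ[y='s'](U)) → 1

|E| = 1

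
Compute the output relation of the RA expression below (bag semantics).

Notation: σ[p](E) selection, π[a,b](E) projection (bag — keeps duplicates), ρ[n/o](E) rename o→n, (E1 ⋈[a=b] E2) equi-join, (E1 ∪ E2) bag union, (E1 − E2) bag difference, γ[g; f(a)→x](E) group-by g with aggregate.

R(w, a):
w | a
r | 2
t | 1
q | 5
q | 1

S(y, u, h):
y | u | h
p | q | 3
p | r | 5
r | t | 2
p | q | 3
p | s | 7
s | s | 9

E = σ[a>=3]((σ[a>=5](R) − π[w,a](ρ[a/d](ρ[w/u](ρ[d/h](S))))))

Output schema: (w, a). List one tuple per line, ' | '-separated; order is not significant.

Per-node cardinality:
  R → 4
  σ[a>=5](R) → 1
  S → 6
  ρ[d/h](S) → 6
  ρ[w/u](ρ[d/h](S)) → 6
  ρ[a/d](ρ[w/u](ρ[d/h](S))) → 6
  π[w,a](ρ[a/d](ρ[w/u](ρ[d/h](S)))) → 6
  (σ[a>=5](R) − π[w,a](ρ[a/d](ρ[w/u](ρ[d/h](S))))) → 1
  σ[a>=3]((σ[a>=5](R) − π[w,a](ρ[a/d](ρ[w/u](ρ[d/h](S)))))) → 1

== RESULT ==
w | a
q | 5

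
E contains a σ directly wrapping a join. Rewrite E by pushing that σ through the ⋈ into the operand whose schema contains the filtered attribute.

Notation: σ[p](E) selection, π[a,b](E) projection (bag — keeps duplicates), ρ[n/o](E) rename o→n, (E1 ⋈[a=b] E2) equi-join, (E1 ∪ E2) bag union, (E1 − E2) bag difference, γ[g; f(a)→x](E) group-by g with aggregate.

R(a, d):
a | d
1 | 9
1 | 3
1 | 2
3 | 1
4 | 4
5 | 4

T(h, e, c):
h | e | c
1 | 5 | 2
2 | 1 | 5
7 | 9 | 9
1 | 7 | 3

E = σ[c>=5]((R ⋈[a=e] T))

σ filters on c, owned by the right side.
E' = (R ⋈[a=e] σ[c>=5](T))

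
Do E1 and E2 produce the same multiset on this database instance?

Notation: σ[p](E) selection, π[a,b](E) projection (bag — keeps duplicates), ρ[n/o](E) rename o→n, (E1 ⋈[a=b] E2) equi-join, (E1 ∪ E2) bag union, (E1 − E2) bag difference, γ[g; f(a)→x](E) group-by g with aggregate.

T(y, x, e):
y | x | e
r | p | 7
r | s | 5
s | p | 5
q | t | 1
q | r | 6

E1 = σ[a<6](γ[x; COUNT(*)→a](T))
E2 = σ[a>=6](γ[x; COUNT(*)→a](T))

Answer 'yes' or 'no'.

E1 per-node cardinality:
  T → 5
  γ[x; COUNT(*)→a](T) → 4
  σ[a<6](γ[x; COUNT(*)→a](T)) → 4
E2 per-node cardinality:
  T → 5
  γ[x; COUNT(*)→a](T) → 4
  σ[a>=6](γ[x; COUNT(*)→a](T)) → 0

E1 result:
x | a
p | 2
r | 1
s | 1
t | 1
E2 result:
x | a
(0 rows)
Witness: ('r', 1) appears 1× in E1 but 0× in E2.

no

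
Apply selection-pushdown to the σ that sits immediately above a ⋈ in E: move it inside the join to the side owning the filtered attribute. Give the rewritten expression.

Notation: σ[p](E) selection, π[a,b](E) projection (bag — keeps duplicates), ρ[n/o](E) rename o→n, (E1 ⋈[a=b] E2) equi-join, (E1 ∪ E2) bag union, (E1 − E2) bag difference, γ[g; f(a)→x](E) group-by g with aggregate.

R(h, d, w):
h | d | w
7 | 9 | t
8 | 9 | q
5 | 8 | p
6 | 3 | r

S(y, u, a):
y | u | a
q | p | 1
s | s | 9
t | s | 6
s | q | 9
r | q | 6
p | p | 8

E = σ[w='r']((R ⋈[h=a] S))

σ filters on w, owned by the left side.
E' = (σ[w='r'](R) ⋈[h=a] S)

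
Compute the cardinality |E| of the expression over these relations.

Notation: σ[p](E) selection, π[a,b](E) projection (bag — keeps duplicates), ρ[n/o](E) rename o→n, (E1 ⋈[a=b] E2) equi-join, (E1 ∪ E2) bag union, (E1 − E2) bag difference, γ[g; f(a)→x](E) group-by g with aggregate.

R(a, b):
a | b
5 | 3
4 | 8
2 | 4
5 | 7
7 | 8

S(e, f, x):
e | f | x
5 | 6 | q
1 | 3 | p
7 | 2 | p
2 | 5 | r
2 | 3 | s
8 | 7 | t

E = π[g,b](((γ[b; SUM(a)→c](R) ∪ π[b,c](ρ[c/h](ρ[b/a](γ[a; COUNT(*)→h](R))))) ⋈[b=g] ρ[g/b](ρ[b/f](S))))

Subexpression sizes:
  R → 5
  γ[b; SUM(a)→c](R) → 4
  R → 5
  γ[a; COUNT(*)→h](R) → 4
  ρ[b/a](γ[a; COUNT(*)→h](R)) → 4
  ρ[c/h](ρ[b/a](γ[a; COUNT(*)→h](R))) → 4
  π[b,c](ρ[c/h](ρ[b/a](γ[a; COUNT(*)→h](R)))) → 4
  (γ[b; SUM(a)→c](R) ∪ π[b,c](ρ[c/h](ρ[b/a](γ[a; COUNT(*)→h](R))))) → 8
  S → 6
  ρ[b/f](S) → 6
  ρ[g/b](ρ[b/f](S)) → 6
  ((γ[b; SUM(a)→c](R) ∪ π[b,c](ρ[c/h](ρ[b/a](γ[a; COUNT(*)→h](R))))) ⋈[b=g] ρ[g/b](ρ[b/f](S))) → 6
  π[g,b](((γ[b; SUM(a)→c](R) ∪ π[b,c](ρ[c/h](ρ[b/a](γ[a; COUNT(*)→h](R))))) ⋈[b=g] ρ[g/b](ρ[b/f](S)))) → 6

|E| = 6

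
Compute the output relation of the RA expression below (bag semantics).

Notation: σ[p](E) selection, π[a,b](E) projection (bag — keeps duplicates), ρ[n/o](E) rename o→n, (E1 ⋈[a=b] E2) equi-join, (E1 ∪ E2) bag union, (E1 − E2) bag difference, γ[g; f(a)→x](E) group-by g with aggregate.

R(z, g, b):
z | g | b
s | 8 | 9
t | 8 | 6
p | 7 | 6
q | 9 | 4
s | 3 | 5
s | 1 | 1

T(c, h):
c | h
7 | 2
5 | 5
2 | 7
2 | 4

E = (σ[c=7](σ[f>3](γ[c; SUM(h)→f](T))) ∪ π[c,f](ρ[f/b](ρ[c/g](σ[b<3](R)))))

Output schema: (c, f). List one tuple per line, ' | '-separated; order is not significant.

Subexpression sizes:
  T → 4
  γ[c; SUM(h)→f](T) → 3
  σ[f>3](γ[c; SUM(h)→f](T)) → 2
  σ[c=7](σ[f>3](γ[c; SUM(h)→f](T))) → 0
  R → 6
  σ[b<3](R) → 1
  ρ[c/g](σ[b<3](R)) → 1
  ρ[f/b](ρ[c/g](σ[b<3](R))) → 1
  π[c,f](ρ[f/b](ρ[c/g](σ[b<3](R)))) → 1
  (σ[c=7](σ[f>3](γ[c; SUM(h)→f](T))) ∪ π[c,f](ρ[f/b](ρ[c/g](σ[b<3](R))))) → 1

== RESULT ==
c | f
1 | 1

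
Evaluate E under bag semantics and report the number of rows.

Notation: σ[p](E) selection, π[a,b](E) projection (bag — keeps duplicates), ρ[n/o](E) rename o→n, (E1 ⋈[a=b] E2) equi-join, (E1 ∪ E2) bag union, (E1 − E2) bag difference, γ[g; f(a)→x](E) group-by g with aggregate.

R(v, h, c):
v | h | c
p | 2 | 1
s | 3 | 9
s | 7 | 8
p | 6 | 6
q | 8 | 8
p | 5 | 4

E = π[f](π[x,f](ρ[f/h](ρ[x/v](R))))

Row counts bottom-up:
  R → 6
  ρ[x/v](R) → 6
  ρ[f/h](ρ[x/v](R)) → 6
  π[x,f](ρ[f/h](ρ[x/v](R))) → 6
  π[f](π[x,f](ρ[f/h](ρ[x/v](R)))) → 6

|E| = 6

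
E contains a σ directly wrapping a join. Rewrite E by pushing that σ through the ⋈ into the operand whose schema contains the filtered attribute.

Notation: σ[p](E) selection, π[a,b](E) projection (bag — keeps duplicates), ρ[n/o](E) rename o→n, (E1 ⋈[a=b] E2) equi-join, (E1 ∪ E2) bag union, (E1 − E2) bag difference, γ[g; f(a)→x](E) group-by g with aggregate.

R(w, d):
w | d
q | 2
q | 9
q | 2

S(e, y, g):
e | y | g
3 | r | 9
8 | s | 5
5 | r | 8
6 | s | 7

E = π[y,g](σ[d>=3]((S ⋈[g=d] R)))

σ filters on d, owned by the right side.
E' = π[y,g]((S ⋈[g=d] σ[d>=3](R)))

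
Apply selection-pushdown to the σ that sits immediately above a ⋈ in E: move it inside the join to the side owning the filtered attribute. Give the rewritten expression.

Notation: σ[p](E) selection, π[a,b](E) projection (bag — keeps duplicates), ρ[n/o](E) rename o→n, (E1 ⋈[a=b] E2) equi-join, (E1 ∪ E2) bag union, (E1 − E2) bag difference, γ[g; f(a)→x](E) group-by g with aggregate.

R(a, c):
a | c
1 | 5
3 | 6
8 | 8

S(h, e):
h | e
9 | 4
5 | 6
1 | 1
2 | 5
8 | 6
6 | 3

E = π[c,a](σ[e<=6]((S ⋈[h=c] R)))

σ filters on e, owned by the left side.
E' = π[c,a]((σ[e<=6](S) ⋈[h=c] R))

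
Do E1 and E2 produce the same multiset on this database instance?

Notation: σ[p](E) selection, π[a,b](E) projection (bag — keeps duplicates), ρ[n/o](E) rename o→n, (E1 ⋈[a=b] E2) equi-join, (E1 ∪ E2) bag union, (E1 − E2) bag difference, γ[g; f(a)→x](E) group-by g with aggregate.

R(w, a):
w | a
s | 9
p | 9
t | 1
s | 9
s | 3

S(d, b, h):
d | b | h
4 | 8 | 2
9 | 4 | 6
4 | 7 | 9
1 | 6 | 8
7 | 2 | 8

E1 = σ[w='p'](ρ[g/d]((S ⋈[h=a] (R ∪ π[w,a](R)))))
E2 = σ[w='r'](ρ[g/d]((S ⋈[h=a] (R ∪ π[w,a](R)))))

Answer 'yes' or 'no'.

E1 subexpression sizes:
  S → 5
  R → 5
  R → 5
  π[w,a](R) → 5
  (R ∪ π[w,a](R)) → 10
  (S ⋈[h=a] (R ∪ π[w,a](R))) → 6
  ρ[g/d]((S ⋈[h=a] (R ∪ π[w,a](R)))) → 6
  σ[w='p'](ρ[g/d]((S ⋈[h=a] (R ∪ π[w,a](R))))) → 2
E2 subexpression sizes:
  S → 5
  R → 5
  R → 5
  π[w,a](R) → 5
  (R ∪ π[w,a](R)) → 10
  (S ⋈[h=a] (R ∪ π[w,a](R))) → 6
  ρ[g/d]((S ⋈[h=a] (R ∪ π[w,a](R)))) → 6
  σ[w='r'](ρ[g/d]((S ⋈[h=a] (R ∪ π[w,a](R))))) → 0

E1 result:
g | b | h | w | a
4 | 7 | 9 | p | 9
4 | 7 | 9 | p | 9
E2 result:
g | b | h | w | a
(0 rows)
Witness: (4, 7, 9, 'p', 9) appears 2× in E1 but 0× in E2.

no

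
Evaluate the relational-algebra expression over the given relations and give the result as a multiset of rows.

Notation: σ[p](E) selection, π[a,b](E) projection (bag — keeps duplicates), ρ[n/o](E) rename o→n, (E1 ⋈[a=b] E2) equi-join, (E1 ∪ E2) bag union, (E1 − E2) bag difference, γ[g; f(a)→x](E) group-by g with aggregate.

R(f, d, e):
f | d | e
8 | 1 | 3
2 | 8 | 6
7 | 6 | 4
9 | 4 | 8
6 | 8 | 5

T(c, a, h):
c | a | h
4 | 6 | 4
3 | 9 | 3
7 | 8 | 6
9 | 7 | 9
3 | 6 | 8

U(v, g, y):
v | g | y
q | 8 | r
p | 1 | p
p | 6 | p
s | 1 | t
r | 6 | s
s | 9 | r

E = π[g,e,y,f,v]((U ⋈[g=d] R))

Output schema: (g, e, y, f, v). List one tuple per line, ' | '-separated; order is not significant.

Row counts bottom-up:
  U → 6
  R → 5
  (U ⋈[g=d] R) → 6
  π[g,e,y,f,v]((U ⋈[g=d] R)) → 6

== RESULT ==
g | e | y | f | v
1 | 3 | p | 8 | p
1 | 3 | t | 8 | s
6 | 4 | p | 7 | p
6 | 4 | s | 7 | r
8 | 5 | r | 6 | q
8 | 6 | r | 2 | q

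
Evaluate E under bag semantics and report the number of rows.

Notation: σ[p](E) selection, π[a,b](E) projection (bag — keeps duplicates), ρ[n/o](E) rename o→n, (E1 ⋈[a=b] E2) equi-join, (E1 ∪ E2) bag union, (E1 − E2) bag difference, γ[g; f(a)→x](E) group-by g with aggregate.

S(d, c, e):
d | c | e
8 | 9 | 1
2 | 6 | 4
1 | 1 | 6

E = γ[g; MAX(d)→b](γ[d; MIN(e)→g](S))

Row counts bottom-up:
  S → 3
  γ[d; MIN(e)→g](S) → 3
  γ[g; MAX(d)→b](γ[d; MIN(e)→g](S)) → 3

|E| = 3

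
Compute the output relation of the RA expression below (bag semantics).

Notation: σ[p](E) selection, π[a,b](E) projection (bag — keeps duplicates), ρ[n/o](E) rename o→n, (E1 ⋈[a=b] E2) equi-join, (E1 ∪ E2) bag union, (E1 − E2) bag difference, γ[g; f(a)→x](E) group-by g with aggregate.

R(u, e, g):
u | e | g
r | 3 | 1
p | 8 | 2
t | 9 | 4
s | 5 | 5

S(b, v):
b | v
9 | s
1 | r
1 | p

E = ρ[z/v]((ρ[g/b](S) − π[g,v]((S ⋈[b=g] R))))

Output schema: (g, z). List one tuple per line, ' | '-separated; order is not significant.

Per-node cardinality:
  S → 3
  ρ[g/b](S) → 3
  S → 3
  R → 4
  (S ⋈[b=g] R) → 2
  π[g,v]((S ⋈[b=g] R)) → 2
  (ρ[g/b](S) − π[g,v]((S ⋈[b=g] R))) → 1
  ρ[z/v]((ρ[g/b](S) − π[g,v]((S ⋈[b=g] R)))) → 1

== RESULT ==
g | z
9 | s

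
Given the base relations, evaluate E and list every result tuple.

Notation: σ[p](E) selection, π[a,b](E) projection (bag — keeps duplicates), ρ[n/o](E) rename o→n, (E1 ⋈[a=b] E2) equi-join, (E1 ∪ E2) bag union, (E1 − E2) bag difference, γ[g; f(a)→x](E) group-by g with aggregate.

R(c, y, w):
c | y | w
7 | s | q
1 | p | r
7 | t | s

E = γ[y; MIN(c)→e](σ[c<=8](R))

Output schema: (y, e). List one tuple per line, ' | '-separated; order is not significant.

Row counts bottom-up:
  R → 3
  σ[c<=8](R) → 3
  γ[y; MIN(c)→e](σ[c<=8](R)) → 3

== RESULT ==
y | e
p | 1
s | 7
t | 7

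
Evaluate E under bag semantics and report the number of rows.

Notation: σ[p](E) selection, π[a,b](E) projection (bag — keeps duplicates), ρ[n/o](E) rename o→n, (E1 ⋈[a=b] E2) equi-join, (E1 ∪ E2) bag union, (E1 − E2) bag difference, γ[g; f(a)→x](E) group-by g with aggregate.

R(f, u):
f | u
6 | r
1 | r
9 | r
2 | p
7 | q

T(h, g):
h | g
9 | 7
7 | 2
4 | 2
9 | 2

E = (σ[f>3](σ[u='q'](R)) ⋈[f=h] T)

Subexpression sizes:
  R → 5
  σ[u='q'](R) → 1
  σ[f>3](σ[u='q'](R)) → 1
  T → 4
  (σ[f>3](σ[u='q'](R)) ⋈[f=h] T) → 1

|E| = 1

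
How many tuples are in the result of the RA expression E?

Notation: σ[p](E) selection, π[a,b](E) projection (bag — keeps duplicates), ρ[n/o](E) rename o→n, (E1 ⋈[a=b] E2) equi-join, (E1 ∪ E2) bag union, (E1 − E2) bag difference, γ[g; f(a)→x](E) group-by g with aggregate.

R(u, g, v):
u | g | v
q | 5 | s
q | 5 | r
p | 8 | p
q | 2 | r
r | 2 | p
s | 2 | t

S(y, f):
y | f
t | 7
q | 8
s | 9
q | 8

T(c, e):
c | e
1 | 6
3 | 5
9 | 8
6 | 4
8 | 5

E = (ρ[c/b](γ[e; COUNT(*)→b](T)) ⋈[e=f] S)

Per-node cardinality:
  T → 5
  γ[e; COUNT(*)→b](T) → 4
  ρ[c/b](γ[e; COUNT(*)→b](T)) → 4
  S → 4
  (ρ[c/b](γ[e; COUNT(*)→b](T)) ⋈[e=f] S) → 2

|E| = 2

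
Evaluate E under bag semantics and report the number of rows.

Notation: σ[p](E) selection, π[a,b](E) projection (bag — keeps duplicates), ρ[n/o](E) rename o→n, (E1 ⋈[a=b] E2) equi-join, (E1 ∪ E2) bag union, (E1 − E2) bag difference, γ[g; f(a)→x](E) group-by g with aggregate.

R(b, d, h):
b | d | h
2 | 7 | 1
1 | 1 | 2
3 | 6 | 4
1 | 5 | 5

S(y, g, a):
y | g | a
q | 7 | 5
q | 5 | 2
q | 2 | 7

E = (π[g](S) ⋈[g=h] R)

Per-node cardinality:
  S → 3
  π[g](S) → 3
  R → 4
  (π[g](S) ⋈[g=h] R) → 2

|E| = 2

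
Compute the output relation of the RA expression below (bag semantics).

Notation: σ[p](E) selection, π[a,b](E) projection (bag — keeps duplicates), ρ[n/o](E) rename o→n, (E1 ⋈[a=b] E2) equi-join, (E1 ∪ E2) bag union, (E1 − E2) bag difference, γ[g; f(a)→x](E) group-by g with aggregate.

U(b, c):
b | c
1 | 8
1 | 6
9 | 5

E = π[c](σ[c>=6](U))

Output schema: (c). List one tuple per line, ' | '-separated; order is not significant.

Stepwise |·|:
  U → 3
  σ[c>=6](U) → 2
  π[c](σ[c>=6](U)) → 2

== RESULT ==
c
6
8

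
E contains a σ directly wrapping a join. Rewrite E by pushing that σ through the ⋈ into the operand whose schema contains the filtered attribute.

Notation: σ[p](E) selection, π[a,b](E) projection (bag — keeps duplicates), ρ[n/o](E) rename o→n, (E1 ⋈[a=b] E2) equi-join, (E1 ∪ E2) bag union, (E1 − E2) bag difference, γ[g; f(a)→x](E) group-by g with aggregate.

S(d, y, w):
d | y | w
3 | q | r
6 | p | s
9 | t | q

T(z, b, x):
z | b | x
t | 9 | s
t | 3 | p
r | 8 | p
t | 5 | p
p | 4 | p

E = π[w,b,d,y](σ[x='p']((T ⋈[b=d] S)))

σ filters on x, owned by the left side.
E' = π[w,b,d,y]((σ[x='p'](T) ⋈[b=d] S))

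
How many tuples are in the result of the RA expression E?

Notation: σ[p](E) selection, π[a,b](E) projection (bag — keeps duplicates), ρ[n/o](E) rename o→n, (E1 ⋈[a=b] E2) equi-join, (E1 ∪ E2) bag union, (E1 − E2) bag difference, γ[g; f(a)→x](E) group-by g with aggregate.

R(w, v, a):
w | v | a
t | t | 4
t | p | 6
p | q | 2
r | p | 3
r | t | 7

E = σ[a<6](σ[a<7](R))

Subexpression sizes:
  R → 5
  σ[a<7](R) → 4
  σ[a<6](σ[a<7](R)) → 3

|E| = 3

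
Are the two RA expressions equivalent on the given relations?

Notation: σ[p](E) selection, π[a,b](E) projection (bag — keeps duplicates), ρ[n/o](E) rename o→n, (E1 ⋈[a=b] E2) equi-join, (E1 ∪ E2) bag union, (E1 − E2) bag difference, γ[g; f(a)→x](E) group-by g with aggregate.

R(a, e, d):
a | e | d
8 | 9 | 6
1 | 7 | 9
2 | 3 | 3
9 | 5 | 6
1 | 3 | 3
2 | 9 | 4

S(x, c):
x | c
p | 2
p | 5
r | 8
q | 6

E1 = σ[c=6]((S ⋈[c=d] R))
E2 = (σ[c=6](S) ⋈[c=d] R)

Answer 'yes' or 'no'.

E1 subexpression sizes:
  S → 4
  R → 6
  (S ⋈[c=d] R) → 2
  σ[c=6]((S ⋈[c=d] R)) → 2
E2 subexpression sizes:
  S → 4
  σ[c=6](S) → 1
  R → 6
  (σ[c=6](S) ⋈[c=d] R) → 2

E1 and E2 produce the same multiset:
x | c | a | e | d
q | 6 | 8 | 9 | 6
q | 6 | 9 | 5 | 6

yes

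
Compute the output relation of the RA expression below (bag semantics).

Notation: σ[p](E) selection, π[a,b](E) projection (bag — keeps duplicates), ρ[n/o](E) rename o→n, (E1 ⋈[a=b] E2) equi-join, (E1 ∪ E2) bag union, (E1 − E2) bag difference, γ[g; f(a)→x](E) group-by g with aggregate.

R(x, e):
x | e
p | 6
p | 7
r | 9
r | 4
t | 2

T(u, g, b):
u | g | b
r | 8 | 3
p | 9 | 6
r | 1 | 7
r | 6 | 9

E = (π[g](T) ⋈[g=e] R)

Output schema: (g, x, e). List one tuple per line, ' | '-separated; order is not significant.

Subexpression sizes:
  T → 4
  π[g](T) → 4
  R → 5
  (π[g](T) ⋈[g=e] R) → 2

== RESULT ==
g | x | e
6 | p | 6
9 | r | 9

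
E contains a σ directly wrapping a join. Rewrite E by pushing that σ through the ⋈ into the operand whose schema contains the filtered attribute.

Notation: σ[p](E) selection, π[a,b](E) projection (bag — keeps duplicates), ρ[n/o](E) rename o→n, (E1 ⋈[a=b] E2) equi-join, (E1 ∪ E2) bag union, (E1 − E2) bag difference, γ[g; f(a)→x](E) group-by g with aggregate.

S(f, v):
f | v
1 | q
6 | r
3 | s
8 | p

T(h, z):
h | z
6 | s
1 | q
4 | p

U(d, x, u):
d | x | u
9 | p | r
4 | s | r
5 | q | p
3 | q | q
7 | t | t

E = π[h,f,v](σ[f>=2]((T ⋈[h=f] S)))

σ filters on f, owned by the right side.
E' = π[h,f,v]((T ⋈[h=f] σ[f>=2](S)))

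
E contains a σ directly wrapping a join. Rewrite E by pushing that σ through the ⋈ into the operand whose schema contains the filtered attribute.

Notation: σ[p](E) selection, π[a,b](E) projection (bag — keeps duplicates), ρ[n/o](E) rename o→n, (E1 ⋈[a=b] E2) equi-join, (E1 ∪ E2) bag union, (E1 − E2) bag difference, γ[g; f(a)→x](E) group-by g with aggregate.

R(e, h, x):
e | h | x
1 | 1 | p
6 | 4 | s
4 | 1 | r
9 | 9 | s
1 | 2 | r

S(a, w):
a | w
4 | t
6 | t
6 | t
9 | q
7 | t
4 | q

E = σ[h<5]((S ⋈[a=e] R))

σ filters on h, owned by the right side.
E' = (S ⋈[a=e] σ[h<5](R))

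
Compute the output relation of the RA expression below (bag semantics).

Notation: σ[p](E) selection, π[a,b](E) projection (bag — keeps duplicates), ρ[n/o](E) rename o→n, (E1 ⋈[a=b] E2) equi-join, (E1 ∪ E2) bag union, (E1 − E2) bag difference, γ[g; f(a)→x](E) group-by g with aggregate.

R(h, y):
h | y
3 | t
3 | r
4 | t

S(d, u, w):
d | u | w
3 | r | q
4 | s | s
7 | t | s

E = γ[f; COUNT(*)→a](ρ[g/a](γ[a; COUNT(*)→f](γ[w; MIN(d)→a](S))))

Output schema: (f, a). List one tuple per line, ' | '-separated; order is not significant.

Stepwise |·|:
  S → 3
  γ[w; MIN(d)→a](S) → 2
  γ[a; COUNT(*)→f](γ[w; MIN(d)→a](S)) → 2
  ρ[g/a](γ[a; COUNT(*)→f](γ[w; MIN(d)→a](S))) → 2
  γ[f; COUNT(*)→a](ρ[g/a](γ[a; COUNT(*)→f](γ[w; MIN(d)→a](S)))) → 1

== RESULT ==
f | a
1 | 2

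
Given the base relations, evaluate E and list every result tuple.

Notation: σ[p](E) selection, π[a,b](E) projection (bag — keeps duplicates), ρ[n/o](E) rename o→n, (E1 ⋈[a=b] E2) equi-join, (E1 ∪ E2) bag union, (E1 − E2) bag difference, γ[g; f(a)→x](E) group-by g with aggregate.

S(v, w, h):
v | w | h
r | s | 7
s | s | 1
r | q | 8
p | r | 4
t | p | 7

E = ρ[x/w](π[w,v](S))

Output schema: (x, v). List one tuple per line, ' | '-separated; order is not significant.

Subexpression sizes:
  S → 5
  π[w,v](S) → 5
  ρ[x/w](π[w,v](S)) → 5

== RESULT ==
x | v
p | t
q | r
r | p
s | r
s | s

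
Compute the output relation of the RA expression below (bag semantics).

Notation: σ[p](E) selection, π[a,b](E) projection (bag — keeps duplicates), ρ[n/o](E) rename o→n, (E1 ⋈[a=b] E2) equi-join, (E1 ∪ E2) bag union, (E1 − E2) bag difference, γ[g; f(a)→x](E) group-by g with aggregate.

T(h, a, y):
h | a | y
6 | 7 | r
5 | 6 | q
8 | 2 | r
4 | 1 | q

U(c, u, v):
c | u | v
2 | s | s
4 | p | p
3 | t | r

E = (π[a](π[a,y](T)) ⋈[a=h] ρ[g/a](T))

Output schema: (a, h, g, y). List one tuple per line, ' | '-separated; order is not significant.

Per-node cardinality:
  T → 4
  π[a,y](T) → 4
  π[a](π[a,y](T)) → 4
  T → 4
  ρ[g/a](T) → 4
  (π[a](π[a,y](T)) ⋈[a=h] ρ[g/a](T)) → 1

== RESULT ==
a | h | g | y
6 | 6 | 7 | r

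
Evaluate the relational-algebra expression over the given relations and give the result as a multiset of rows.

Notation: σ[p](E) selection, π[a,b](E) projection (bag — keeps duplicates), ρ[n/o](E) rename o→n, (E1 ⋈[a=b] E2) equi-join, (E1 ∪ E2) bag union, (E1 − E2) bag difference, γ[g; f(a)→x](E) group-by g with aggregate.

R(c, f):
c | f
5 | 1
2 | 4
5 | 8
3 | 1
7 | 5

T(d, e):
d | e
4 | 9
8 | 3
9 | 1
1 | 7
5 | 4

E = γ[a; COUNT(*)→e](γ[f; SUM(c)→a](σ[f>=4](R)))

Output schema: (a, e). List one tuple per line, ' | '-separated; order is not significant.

Per-node cardinality:
  R → 5
  σ[f>=4](R) → 3
  γ[f; SUM(c)→a](σ[f>=4](R)) → 3
  γ[a; COUNT(*)→e](γ[f; SUM(c)→a](σ[f>=4](R))) → 3

== RESULT ==
a | e
2 | 1
5 | 1
7 | 1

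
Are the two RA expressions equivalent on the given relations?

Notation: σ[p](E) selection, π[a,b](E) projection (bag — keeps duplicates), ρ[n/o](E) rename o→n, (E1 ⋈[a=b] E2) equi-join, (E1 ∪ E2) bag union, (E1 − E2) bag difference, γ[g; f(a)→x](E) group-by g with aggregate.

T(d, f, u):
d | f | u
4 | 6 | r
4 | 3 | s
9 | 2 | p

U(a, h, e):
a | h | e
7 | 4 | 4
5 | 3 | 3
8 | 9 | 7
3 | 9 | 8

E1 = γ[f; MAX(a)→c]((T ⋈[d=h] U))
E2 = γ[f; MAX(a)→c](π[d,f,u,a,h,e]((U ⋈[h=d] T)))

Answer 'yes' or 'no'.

E1 stepwise |·|:
  T → 3
  U → 4
  (T ⋈[d=h] U) → 4
  γ[f; MAX(a)→c]((T ⋈[d=h] U)) → 3
E2 stepwise |·|:
  U → 4
  T → 3
  (U ⋈[h=d] T) → 4
  π[d,f,u,a,h,e]((U ⋈[h=d] T)) → 4
  γ[f; MAX(a)→c](π[d,f,u,a,h,e]((U ⋈[h=d] T))) → 3

E1 and E2 produce the same multiset:
f | c
2 | 8
3 | 7
6 | 7

yes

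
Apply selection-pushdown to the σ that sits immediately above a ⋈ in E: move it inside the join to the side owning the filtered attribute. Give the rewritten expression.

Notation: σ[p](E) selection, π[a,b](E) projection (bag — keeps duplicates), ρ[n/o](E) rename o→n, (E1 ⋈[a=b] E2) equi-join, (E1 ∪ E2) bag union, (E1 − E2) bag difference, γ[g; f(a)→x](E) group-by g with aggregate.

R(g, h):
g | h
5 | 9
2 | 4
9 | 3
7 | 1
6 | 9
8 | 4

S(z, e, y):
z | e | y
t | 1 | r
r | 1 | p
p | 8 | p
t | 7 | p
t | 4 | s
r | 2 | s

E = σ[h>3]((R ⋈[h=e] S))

σ filters on h, owned by the left side.
E' = (σ[h>3](R) ⋈[h=e] S)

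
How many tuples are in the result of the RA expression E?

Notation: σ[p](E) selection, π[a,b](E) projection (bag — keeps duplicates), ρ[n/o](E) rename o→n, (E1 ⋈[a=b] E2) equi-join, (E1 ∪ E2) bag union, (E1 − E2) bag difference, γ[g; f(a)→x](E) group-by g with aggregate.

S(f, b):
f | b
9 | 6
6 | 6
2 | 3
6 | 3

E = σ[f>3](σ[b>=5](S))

Stepwise |·|:
  S → 4
  σ[b>=5](S) → 2
  σ[f>3](σ[b>=5](S)) → 2

|E| = 2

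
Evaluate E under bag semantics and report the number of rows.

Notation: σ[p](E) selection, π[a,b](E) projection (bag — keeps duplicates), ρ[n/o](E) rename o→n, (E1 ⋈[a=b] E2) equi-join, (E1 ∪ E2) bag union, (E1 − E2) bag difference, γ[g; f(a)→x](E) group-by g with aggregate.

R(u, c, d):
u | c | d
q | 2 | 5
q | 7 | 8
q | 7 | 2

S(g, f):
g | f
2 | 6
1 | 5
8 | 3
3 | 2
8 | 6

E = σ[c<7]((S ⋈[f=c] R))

Subexpression sizes:
  S → 5
  R → 3
  (S ⋈[f=c] R) → 1
  σ[c<7]((S ⋈[f=c] R)) → 1

|E| = 1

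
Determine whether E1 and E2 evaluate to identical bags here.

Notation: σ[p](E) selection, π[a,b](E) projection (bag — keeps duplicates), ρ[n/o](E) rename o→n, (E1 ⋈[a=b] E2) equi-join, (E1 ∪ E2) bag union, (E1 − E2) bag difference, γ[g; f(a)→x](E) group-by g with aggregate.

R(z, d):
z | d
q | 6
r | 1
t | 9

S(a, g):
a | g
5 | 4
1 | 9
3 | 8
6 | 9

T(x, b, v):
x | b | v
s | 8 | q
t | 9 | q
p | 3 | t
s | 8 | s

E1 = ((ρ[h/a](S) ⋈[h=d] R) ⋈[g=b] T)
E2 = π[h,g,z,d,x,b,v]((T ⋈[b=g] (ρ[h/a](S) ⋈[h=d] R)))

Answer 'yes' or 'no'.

E1 row counts bottom-up:
  S → 4
  ρ[h/a](S) → 4
  R → 3
  (ρ[h/a](S) ⋈[h=d] R) → 2
  T → 4
  ((ρ[h/a](S) ⋈[h=d] R) ⋈[g=b] T) → 2
E2 row counts bottom-up:
  T → 4
  S → 4
  ρ[h/a](S) → 4
  R → 3
  (ρ[h/a](S) ⋈[h=d] R) → 2
  (T ⋈[b=g] (ρ[h/a](S) ⋈[h=d] R)) → 2
  π[h,g,z,d,x,b,v]((T ⋈[b=g] (ρ[h/a](S) ⋈[h=d] R))) → 2

E1 and E2 produce the same multiset:
h | g | z | d | x | b | v
1 | 9 | r | 1 | t | 9 | q
6 | 9 | q | 6 | t | 9 | q

yes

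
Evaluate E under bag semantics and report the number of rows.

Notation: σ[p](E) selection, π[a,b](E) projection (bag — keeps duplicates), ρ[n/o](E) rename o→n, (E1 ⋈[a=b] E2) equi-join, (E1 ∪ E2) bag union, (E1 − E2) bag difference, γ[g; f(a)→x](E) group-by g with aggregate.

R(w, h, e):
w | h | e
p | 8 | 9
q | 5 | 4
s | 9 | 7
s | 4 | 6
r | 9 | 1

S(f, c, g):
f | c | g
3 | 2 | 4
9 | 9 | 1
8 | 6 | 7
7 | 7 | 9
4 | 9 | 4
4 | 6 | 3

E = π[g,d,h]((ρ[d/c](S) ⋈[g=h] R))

Per-node cardinality:
  S → 6
  ρ[d/c](S) → 6
  R → 5
  (ρ[d/c](S) ⋈[g=h] R) → 4
  π[g,d,h]((ρ[d/c](S) ⋈[g=h] R)) → 4

|E| = 4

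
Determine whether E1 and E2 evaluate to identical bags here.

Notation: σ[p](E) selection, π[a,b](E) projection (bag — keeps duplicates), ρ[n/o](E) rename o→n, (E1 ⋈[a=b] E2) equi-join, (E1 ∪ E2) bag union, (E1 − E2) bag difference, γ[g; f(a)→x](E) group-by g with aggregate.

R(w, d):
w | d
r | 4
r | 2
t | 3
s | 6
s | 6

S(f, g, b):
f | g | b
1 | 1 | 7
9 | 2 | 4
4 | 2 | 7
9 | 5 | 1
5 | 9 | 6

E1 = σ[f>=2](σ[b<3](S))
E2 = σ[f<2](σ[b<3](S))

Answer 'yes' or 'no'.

E1 stepwise |·|:
  S → 5
  σ[b<3](S) → 1
  σ[f>=2](σ[b<3](S)) → 1
E2 stepwise |·|:
  S → 5
  σ[b<3](S) → 1
  σ[f<2](σ[b<3](S)) → 0

E1 result:
f | g | b
9 | 5 | 1
E2 result:
f | g | b
(0 rows)
Witness: (9, 5, 1) appears 1× in E1 but 0× in E2.

no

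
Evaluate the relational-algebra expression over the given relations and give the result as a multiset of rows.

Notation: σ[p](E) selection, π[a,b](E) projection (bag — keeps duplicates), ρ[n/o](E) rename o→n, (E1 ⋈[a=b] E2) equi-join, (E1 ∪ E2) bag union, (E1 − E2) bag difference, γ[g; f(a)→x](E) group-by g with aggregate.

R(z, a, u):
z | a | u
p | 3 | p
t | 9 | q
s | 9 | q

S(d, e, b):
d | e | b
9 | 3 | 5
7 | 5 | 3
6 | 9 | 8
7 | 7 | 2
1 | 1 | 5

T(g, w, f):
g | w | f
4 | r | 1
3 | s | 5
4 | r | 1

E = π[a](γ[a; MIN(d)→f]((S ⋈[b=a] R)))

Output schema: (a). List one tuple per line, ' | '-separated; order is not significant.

Per-node cardinality:
  S → 5
  R → 3
  (S ⋈[b=a] R) → 1
  γ[a; MIN(d)→f]((S ⋈[b=a] R)) → 1
  π[a](γ[a; MIN(d)→f]((S ⋈[b=a] R))) → 1

== RESULT ==
a
3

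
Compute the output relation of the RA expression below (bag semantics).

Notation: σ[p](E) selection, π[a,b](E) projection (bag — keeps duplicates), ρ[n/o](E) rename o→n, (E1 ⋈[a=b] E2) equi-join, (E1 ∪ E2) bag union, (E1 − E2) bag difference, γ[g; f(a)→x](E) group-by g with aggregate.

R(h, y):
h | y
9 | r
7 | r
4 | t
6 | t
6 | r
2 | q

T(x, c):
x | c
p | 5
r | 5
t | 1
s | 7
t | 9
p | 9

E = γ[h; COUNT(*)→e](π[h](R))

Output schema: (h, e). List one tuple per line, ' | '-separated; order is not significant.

Stepwise |·|:
  R → 6
  π[h](R) → 6
  γ[h; COUNT(*)→e](π[h](R)) → 5

== RESULT ==
h | e
2 | 1
4 | 1
6 | 2
7 | 1
9 | 1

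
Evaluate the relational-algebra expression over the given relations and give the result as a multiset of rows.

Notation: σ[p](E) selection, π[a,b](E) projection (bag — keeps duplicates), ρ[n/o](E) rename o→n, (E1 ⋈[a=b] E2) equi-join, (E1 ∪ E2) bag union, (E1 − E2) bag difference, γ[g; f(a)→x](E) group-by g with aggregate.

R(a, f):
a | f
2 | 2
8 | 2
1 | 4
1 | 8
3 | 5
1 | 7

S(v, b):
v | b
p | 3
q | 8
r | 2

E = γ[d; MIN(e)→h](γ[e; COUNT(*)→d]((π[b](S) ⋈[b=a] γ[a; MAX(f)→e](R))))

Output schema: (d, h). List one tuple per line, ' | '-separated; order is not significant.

Stepwise |·|:
  S → 3
  π[b](S) → 3
  R → 6
  γ[a; MAX(f)→e](R) → 4
  (π[b](S) ⋈[b=a] γ[a; MAX(f)→e](R)) → 3
  γ[e; COUNT(*)→d]((π[b](S) ⋈[b=a] γ[a; MAX(f)→e](R))) → 2
  γ[d; MIN(e)→h](γ[e; COUNT(*)→d]((π[b](S) ⋈[b=a] γ[a; MAX(f)→e](R)))) → 2

== RESULT ==
d | h
1 | 5
2 | 2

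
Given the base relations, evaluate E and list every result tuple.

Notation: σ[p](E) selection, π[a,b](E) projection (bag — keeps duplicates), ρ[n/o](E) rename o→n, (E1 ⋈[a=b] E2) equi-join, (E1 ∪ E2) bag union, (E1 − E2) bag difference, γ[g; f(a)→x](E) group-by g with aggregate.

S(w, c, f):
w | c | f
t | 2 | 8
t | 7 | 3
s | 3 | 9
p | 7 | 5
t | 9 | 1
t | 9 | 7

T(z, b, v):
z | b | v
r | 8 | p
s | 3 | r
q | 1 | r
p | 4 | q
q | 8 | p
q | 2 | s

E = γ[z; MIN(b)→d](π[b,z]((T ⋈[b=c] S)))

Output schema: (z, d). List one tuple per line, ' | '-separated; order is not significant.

Stepwise |·|:
  T → 6
  S → 6
  (T ⋈[b=c] S) → 2
  π[b,z]((T ⋈[b=c] S)) → 2
  γ[z; MIN(b)→d](π[b,z]((T ⋈[b=c] S))) → 2

== RESULT ==
z | d
q | 2
s | 3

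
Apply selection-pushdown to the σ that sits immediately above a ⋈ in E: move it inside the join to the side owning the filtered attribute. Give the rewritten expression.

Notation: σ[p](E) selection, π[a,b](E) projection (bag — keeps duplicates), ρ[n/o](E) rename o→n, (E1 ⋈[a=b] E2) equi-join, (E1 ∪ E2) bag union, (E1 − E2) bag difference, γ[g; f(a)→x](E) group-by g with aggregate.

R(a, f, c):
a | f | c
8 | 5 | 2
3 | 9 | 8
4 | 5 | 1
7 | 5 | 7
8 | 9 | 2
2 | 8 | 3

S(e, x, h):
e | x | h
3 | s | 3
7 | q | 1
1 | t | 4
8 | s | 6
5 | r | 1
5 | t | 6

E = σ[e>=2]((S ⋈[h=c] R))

σ filters on e, owned by the left side.
E' = (σ[e>=2](S) ⋈[h=c] R)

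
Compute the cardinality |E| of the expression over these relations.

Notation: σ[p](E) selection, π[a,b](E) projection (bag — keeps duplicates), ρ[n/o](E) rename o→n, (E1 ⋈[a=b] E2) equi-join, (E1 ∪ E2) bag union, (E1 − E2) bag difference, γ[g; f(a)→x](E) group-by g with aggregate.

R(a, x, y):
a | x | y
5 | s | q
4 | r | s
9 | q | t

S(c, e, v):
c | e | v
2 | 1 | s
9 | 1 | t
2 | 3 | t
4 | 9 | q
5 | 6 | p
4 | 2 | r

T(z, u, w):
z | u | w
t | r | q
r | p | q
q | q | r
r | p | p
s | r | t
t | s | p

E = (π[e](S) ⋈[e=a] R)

Subexpression sizes:
  S → 6
  π[e](S) → 6
  R → 3
  (π[e](S) ⋈[e=a] R) → 1

|E| = 1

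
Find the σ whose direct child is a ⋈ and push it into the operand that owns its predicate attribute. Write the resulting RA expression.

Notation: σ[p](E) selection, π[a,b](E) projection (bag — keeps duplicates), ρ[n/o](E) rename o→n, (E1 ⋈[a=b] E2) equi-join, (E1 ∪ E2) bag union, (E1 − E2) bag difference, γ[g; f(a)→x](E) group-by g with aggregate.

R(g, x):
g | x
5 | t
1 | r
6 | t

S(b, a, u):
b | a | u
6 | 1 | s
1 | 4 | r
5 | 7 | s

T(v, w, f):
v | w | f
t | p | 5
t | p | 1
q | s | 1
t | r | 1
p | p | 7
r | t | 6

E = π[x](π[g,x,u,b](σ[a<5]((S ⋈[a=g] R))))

σ filters on a, owned by the left side.
E' = π[x](π[g,x,u,b]((σ[a<5](S) ⋈[a=g] R)))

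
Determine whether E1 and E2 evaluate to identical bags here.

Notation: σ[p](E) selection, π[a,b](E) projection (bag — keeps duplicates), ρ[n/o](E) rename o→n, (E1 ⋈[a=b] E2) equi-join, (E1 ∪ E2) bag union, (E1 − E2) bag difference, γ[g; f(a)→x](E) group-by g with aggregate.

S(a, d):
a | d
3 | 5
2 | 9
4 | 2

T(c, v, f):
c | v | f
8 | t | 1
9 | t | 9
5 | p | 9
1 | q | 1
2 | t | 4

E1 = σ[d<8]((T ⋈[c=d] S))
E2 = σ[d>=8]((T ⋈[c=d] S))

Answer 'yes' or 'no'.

E1 row counts bottom-up:
  T → 5
  S → 3
  (T ⋈[c=d] S) → 3
  σ[d<8]((T ⋈[c=d] S)) → 2
E2 row counts bottom-up:
  T → 5
  S → 3
  (T ⋈[c=d] S) → 3
  σ[d>=8]((T ⋈[c=d] S)) → 1

E1 result:
c | v | f | a | d
2 | t | 4 | 4 | 2
5 | p | 9 | 3 | 5
E2 result:
c | v | f | a | d
9 | t | 9 | 2 | 9
Witness: (9, 't', 9, 2, 9) appears 0× in E1 but 1× in E2.

no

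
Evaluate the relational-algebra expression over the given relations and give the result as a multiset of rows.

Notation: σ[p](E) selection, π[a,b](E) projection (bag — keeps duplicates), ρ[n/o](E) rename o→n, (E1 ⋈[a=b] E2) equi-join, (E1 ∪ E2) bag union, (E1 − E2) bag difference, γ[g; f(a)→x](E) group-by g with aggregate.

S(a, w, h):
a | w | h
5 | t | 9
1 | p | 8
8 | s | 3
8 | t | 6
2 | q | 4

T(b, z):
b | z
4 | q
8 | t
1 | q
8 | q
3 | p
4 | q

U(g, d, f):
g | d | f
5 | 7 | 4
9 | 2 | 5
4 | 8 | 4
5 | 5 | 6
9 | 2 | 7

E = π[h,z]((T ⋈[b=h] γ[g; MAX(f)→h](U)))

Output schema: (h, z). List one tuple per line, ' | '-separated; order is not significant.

Subexpression sizes:
  T → 6
  U → 5
  γ[g; MAX(f)→h](U) → 3
  (T ⋈[b=h] γ[g; MAX(f)→h](U)) → 2
  π[h,z]((T ⋈[b=h] γ[g; MAX(f)→h](U))) → 2

== RESULT ==
h | z
4 | q
4 | q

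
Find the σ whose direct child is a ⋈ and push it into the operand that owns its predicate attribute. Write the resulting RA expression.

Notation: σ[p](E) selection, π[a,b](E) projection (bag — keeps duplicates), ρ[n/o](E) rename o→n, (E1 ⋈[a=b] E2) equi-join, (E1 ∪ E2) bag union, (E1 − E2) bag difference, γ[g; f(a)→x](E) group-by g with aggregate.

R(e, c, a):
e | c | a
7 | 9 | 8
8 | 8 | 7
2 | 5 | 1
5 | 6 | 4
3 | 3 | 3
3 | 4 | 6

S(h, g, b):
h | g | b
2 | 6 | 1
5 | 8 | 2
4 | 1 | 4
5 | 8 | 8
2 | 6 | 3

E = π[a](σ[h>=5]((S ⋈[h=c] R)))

σ filters on h, owned by the left side.
E' = π[a]((σ[h>=5](S) ⋈[h=c] R))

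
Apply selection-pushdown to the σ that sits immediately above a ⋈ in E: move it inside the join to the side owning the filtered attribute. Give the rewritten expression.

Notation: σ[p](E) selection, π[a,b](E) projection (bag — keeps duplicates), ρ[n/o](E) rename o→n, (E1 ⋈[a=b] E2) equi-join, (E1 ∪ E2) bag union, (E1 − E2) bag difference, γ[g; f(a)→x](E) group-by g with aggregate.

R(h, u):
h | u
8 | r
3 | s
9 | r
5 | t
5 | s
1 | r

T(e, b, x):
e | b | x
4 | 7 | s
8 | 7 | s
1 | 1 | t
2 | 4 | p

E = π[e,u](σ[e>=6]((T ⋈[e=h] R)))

σ filters on e, owned by the left side.
E' = π[e,u]((σ[e>=6](T) ⋈[e=h] R))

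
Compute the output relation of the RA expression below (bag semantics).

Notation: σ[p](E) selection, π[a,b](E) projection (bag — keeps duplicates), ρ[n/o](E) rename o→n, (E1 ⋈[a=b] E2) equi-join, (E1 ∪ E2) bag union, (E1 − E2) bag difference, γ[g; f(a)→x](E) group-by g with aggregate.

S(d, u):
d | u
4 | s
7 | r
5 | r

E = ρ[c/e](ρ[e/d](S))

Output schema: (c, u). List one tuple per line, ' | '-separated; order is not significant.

Per-node cardinality:
  S → 3
  ρ[e/d](S) → 3
  ρ[c/e](ρ[e/d](S)) → 3

== RESULT ==
c | u
4 | s
5 | r
7 | r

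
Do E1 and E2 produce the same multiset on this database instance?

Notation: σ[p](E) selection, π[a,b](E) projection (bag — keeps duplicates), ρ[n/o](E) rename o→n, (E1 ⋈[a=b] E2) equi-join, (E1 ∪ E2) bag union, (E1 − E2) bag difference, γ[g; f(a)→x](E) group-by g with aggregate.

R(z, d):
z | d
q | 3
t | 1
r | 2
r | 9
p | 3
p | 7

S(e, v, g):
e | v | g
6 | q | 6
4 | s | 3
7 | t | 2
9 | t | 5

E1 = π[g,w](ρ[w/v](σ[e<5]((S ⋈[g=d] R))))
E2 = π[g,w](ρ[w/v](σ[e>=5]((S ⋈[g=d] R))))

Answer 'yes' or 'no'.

E1 row counts bottom-up:
  S → 4
  R → 6
  (S ⋈[g=d] R) → 3
  σ[e<5]((S ⋈[g=d] R)) → 2
  ρ[w/v](σ[e<5]((S ⋈[g=d] R))) → 2
  π[g,w](ρ[w/v](σ[e<5]((S ⋈[g=d] R)))) → 2
E2 row counts bottom-up:
  S → 4
  R → 6
  (S ⋈[g=d] R) → 3
  σ[e>=5]((S ⋈[g=d] R)) → 1
  ρ[w/v](σ[e>=5]((S ⋈[g=d] R))) → 1
  π[g,w](ρ[w/v](σ[e>=5]((S ⋈[g=d] R)))) → 1

E1 result:
g | w
3 | s
3 | s
E2 result:
g | w
2 | t
Witness: (3, 's') appears 2× in E1 but 0× in E2.

no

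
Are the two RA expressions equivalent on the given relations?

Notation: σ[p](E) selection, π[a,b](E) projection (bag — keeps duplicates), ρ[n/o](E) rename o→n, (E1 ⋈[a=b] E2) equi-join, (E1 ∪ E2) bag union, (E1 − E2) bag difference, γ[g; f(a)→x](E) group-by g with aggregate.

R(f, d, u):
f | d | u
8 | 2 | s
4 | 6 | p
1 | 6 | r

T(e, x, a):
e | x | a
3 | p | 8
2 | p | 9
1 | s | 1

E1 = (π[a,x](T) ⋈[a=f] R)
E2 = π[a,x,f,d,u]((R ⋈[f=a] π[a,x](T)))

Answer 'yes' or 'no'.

E1 per-node cardinality:
  T → 3
  π[a,x](T) → 3
  R → 3
  (π[a,x](T) ⋈[a=f] R) → 2
E2 per-node cardinality:
  R → 3
  T → 3
  π[a,x](T) → 3
  (R ⋈[f=a] π[a,x](T)) → 2
  π[a,x,f,d,u]((R ⋈[f=a] π[a,x](T))) → 2

E1 and E2 produce the same multiset:
a | x | f | d | u
1 | s | 1 | 6 | r
8 | p | 8 | 2 | s

yes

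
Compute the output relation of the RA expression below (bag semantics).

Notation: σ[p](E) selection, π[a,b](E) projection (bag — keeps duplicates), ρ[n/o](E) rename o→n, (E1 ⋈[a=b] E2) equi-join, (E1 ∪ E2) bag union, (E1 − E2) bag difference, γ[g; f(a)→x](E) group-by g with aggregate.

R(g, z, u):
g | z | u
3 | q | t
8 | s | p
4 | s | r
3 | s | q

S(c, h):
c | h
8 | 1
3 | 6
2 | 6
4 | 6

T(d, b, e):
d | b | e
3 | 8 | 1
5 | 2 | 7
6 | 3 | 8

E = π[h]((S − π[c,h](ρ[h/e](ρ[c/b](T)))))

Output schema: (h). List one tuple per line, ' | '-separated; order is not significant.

Row counts bottom-up:
  S → 4
  T → 3
  ρ[c/b](T) → 3
  ρ[h/e](ρ[c/b](T)) → 3
  π[c,h](ρ[h/e](ρ[c/b](T))) → 3
  (S − π[c,h](ρ[h/e](ρ[c/b](T)))) → 3
  π[h]((S − π[c,h](ρ[h/e](ρ[c/b](T))))) → 3

== RESULT ==
h
6
6
6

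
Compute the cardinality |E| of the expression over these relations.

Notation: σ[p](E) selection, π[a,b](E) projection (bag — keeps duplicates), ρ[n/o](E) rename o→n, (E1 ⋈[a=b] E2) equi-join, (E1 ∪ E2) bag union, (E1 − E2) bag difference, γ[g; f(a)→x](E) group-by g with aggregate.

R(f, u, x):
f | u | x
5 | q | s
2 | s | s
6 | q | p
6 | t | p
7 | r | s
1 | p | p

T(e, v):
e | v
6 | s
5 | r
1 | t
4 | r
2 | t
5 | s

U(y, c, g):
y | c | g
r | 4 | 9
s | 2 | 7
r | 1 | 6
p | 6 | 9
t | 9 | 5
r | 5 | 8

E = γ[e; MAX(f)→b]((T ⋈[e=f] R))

Stepwise |·|:
  T → 6
  R → 6
  (T ⋈[e=f] R) → 6
  γ[e; MAX(f)→b]((T ⋈[e=f] R)) → 4

|E| = 4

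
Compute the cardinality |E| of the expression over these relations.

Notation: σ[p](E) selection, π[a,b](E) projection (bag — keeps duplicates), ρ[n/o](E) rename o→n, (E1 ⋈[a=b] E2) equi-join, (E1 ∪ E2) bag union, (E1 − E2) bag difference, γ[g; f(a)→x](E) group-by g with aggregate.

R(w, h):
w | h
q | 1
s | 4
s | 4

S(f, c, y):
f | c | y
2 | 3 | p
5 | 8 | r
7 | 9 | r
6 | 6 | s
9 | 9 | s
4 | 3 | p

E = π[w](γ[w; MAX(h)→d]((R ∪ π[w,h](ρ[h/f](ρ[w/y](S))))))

Row counts bottom-up:
  R → 3
  S → 6
  ρ[w/y](S) → 6
  ρ[h/f](ρ[w/y](S)) → 6
  π[w,h](ρ[h/f](ρ[w/y](S))) → 6
  (R ∪ π[w,h](ρ[h/f](ρ[w/y](S)))) → 9
  γ[w; MAX(h)→d]((R ∪ π[w,h](ρ[h/f](ρ[w/y](S))))) → 4
  π[w](γ[w; MAX(h)→d]((R ∪ π[w,h](ρ[h/f](ρ[w/y](S)))))) → 4

|E| = 4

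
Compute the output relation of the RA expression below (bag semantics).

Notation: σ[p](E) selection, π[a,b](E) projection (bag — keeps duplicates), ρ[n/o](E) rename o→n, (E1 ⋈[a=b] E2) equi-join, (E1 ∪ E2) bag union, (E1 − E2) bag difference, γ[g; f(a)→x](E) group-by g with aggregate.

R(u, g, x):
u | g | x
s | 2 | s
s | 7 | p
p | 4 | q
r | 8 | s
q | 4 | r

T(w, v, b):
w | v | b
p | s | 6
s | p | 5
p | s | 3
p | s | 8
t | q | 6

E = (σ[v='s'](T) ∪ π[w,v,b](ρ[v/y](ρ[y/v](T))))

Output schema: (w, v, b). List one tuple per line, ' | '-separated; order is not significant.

Row counts bottom-up:
  T → 5
  σ[v='s'](T) → 3
  T → 5
  ρ[y/v](T) → 5
  ρ[v/y](ρ[y/v](T)) → 5
  π[w,v,b](ρ[v/y](ρ[y/v](T))) → 5
  (σ[v='s'](T) ∪ π[w,v,b](ρ[v/y](ρ[y/v](T)))) → 8

== RESULT ==
w | v | b
p | s | 3
p | s | 3
p | s | 6
p | s | 6
p | s | 8
p | s | 8
s | p | 5
t | q | 6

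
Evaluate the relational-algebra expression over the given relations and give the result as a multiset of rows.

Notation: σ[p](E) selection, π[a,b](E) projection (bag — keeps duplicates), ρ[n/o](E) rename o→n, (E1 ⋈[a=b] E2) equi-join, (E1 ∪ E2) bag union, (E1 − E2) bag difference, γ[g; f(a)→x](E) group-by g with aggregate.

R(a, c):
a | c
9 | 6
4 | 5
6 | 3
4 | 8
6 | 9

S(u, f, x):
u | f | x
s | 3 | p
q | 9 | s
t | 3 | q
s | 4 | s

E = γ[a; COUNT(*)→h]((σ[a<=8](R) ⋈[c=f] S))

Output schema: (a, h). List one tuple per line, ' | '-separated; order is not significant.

Row counts bottom-up:
  R → 5
  σ[a<=8](R) → 4
  S → 4
  (σ[a<=8](R) ⋈[c=f] S) → 3
  γ[a; COUNT(*)→h]((σ[a<=8](R) ⋈[c=f] S)) → 1

== RESULT ==
a | h
6 | 3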